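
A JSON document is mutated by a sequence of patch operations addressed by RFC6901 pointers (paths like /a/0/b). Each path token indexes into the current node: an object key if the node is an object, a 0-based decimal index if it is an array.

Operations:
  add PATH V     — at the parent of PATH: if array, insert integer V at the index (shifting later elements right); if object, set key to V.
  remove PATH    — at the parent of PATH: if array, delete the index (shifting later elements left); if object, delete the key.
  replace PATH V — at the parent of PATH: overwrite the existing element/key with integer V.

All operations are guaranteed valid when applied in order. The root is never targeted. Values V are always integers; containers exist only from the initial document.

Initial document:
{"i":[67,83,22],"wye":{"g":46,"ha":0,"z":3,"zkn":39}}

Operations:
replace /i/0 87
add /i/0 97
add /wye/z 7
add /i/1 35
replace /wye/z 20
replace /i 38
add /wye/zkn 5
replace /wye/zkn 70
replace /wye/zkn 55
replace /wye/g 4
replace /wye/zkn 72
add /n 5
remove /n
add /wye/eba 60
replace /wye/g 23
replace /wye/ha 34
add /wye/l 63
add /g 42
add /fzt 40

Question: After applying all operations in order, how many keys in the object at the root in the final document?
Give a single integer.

Answer: 4

Derivation:
After op 1 (replace /i/0 87): {"i":[87,83,22],"wye":{"g":46,"ha":0,"z":3,"zkn":39}}
After op 2 (add /i/0 97): {"i":[97,87,83,22],"wye":{"g":46,"ha":0,"z":3,"zkn":39}}
After op 3 (add /wye/z 7): {"i":[97,87,83,22],"wye":{"g":46,"ha":0,"z":7,"zkn":39}}
After op 4 (add /i/1 35): {"i":[97,35,87,83,22],"wye":{"g":46,"ha":0,"z":7,"zkn":39}}
After op 5 (replace /wye/z 20): {"i":[97,35,87,83,22],"wye":{"g":46,"ha":0,"z":20,"zkn":39}}
After op 6 (replace /i 38): {"i":38,"wye":{"g":46,"ha":0,"z":20,"zkn":39}}
After op 7 (add /wye/zkn 5): {"i":38,"wye":{"g":46,"ha":0,"z":20,"zkn":5}}
After op 8 (replace /wye/zkn 70): {"i":38,"wye":{"g":46,"ha":0,"z":20,"zkn":70}}
After op 9 (replace /wye/zkn 55): {"i":38,"wye":{"g":46,"ha":0,"z":20,"zkn":55}}
After op 10 (replace /wye/g 4): {"i":38,"wye":{"g":4,"ha":0,"z":20,"zkn":55}}
After op 11 (replace /wye/zkn 72): {"i":38,"wye":{"g":4,"ha":0,"z":20,"zkn":72}}
After op 12 (add /n 5): {"i":38,"n":5,"wye":{"g":4,"ha":0,"z":20,"zkn":72}}
After op 13 (remove /n): {"i":38,"wye":{"g":4,"ha":0,"z":20,"zkn":72}}
After op 14 (add /wye/eba 60): {"i":38,"wye":{"eba":60,"g":4,"ha":0,"z":20,"zkn":72}}
After op 15 (replace /wye/g 23): {"i":38,"wye":{"eba":60,"g":23,"ha":0,"z":20,"zkn":72}}
After op 16 (replace /wye/ha 34): {"i":38,"wye":{"eba":60,"g":23,"ha":34,"z":20,"zkn":72}}
After op 17 (add /wye/l 63): {"i":38,"wye":{"eba":60,"g":23,"ha":34,"l":63,"z":20,"zkn":72}}
After op 18 (add /g 42): {"g":42,"i":38,"wye":{"eba":60,"g":23,"ha":34,"l":63,"z":20,"zkn":72}}
After op 19 (add /fzt 40): {"fzt":40,"g":42,"i":38,"wye":{"eba":60,"g":23,"ha":34,"l":63,"z":20,"zkn":72}}
Size at the root: 4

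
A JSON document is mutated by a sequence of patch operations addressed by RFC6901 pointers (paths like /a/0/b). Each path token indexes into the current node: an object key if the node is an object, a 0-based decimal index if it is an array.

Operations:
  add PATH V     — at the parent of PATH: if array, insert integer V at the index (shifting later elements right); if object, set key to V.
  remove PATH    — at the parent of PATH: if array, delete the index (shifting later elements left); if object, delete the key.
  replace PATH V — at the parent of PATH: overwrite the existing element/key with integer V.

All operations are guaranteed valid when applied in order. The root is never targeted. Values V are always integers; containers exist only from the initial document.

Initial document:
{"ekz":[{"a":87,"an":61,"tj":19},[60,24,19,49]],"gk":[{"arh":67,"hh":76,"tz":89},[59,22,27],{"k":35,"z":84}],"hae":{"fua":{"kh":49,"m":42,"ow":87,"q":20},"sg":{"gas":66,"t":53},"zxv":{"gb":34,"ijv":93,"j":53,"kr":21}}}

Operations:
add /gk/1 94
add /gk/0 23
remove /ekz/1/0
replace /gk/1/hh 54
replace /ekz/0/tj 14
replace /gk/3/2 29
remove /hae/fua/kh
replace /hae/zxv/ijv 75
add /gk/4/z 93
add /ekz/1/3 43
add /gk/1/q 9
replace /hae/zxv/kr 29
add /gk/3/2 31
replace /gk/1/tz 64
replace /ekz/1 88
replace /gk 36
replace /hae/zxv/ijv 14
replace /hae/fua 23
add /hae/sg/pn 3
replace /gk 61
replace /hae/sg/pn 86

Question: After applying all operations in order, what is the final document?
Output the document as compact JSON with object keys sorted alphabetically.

After op 1 (add /gk/1 94): {"ekz":[{"a":87,"an":61,"tj":19},[60,24,19,49]],"gk":[{"arh":67,"hh":76,"tz":89},94,[59,22,27],{"k":35,"z":84}],"hae":{"fua":{"kh":49,"m":42,"ow":87,"q":20},"sg":{"gas":66,"t":53},"zxv":{"gb":34,"ijv":93,"j":53,"kr":21}}}
After op 2 (add /gk/0 23): {"ekz":[{"a":87,"an":61,"tj":19},[60,24,19,49]],"gk":[23,{"arh":67,"hh":76,"tz":89},94,[59,22,27],{"k":35,"z":84}],"hae":{"fua":{"kh":49,"m":42,"ow":87,"q":20},"sg":{"gas":66,"t":53},"zxv":{"gb":34,"ijv":93,"j":53,"kr":21}}}
After op 3 (remove /ekz/1/0): {"ekz":[{"a":87,"an":61,"tj":19},[24,19,49]],"gk":[23,{"arh":67,"hh":76,"tz":89},94,[59,22,27],{"k":35,"z":84}],"hae":{"fua":{"kh":49,"m":42,"ow":87,"q":20},"sg":{"gas":66,"t":53},"zxv":{"gb":34,"ijv":93,"j":53,"kr":21}}}
After op 4 (replace /gk/1/hh 54): {"ekz":[{"a":87,"an":61,"tj":19},[24,19,49]],"gk":[23,{"arh":67,"hh":54,"tz":89},94,[59,22,27],{"k":35,"z":84}],"hae":{"fua":{"kh":49,"m":42,"ow":87,"q":20},"sg":{"gas":66,"t":53},"zxv":{"gb":34,"ijv":93,"j":53,"kr":21}}}
After op 5 (replace /ekz/0/tj 14): {"ekz":[{"a":87,"an":61,"tj":14},[24,19,49]],"gk":[23,{"arh":67,"hh":54,"tz":89},94,[59,22,27],{"k":35,"z":84}],"hae":{"fua":{"kh":49,"m":42,"ow":87,"q":20},"sg":{"gas":66,"t":53},"zxv":{"gb":34,"ijv":93,"j":53,"kr":21}}}
After op 6 (replace /gk/3/2 29): {"ekz":[{"a":87,"an":61,"tj":14},[24,19,49]],"gk":[23,{"arh":67,"hh":54,"tz":89},94,[59,22,29],{"k":35,"z":84}],"hae":{"fua":{"kh":49,"m":42,"ow":87,"q":20},"sg":{"gas":66,"t":53},"zxv":{"gb":34,"ijv":93,"j":53,"kr":21}}}
After op 7 (remove /hae/fua/kh): {"ekz":[{"a":87,"an":61,"tj":14},[24,19,49]],"gk":[23,{"arh":67,"hh":54,"tz":89},94,[59,22,29],{"k":35,"z":84}],"hae":{"fua":{"m":42,"ow":87,"q":20},"sg":{"gas":66,"t":53},"zxv":{"gb":34,"ijv":93,"j":53,"kr":21}}}
After op 8 (replace /hae/zxv/ijv 75): {"ekz":[{"a":87,"an":61,"tj":14},[24,19,49]],"gk":[23,{"arh":67,"hh":54,"tz":89},94,[59,22,29],{"k":35,"z":84}],"hae":{"fua":{"m":42,"ow":87,"q":20},"sg":{"gas":66,"t":53},"zxv":{"gb":34,"ijv":75,"j":53,"kr":21}}}
After op 9 (add /gk/4/z 93): {"ekz":[{"a":87,"an":61,"tj":14},[24,19,49]],"gk":[23,{"arh":67,"hh":54,"tz":89},94,[59,22,29],{"k":35,"z":93}],"hae":{"fua":{"m":42,"ow":87,"q":20},"sg":{"gas":66,"t":53},"zxv":{"gb":34,"ijv":75,"j":53,"kr":21}}}
After op 10 (add /ekz/1/3 43): {"ekz":[{"a":87,"an":61,"tj":14},[24,19,49,43]],"gk":[23,{"arh":67,"hh":54,"tz":89},94,[59,22,29],{"k":35,"z":93}],"hae":{"fua":{"m":42,"ow":87,"q":20},"sg":{"gas":66,"t":53},"zxv":{"gb":34,"ijv":75,"j":53,"kr":21}}}
After op 11 (add /gk/1/q 9): {"ekz":[{"a":87,"an":61,"tj":14},[24,19,49,43]],"gk":[23,{"arh":67,"hh":54,"q":9,"tz":89},94,[59,22,29],{"k":35,"z":93}],"hae":{"fua":{"m":42,"ow":87,"q":20},"sg":{"gas":66,"t":53},"zxv":{"gb":34,"ijv":75,"j":53,"kr":21}}}
After op 12 (replace /hae/zxv/kr 29): {"ekz":[{"a":87,"an":61,"tj":14},[24,19,49,43]],"gk":[23,{"arh":67,"hh":54,"q":9,"tz":89},94,[59,22,29],{"k":35,"z":93}],"hae":{"fua":{"m":42,"ow":87,"q":20},"sg":{"gas":66,"t":53},"zxv":{"gb":34,"ijv":75,"j":53,"kr":29}}}
After op 13 (add /gk/3/2 31): {"ekz":[{"a":87,"an":61,"tj":14},[24,19,49,43]],"gk":[23,{"arh":67,"hh":54,"q":9,"tz":89},94,[59,22,31,29],{"k":35,"z":93}],"hae":{"fua":{"m":42,"ow":87,"q":20},"sg":{"gas":66,"t":53},"zxv":{"gb":34,"ijv":75,"j":53,"kr":29}}}
After op 14 (replace /gk/1/tz 64): {"ekz":[{"a":87,"an":61,"tj":14},[24,19,49,43]],"gk":[23,{"arh":67,"hh":54,"q":9,"tz":64},94,[59,22,31,29],{"k":35,"z":93}],"hae":{"fua":{"m":42,"ow":87,"q":20},"sg":{"gas":66,"t":53},"zxv":{"gb":34,"ijv":75,"j":53,"kr":29}}}
After op 15 (replace /ekz/1 88): {"ekz":[{"a":87,"an":61,"tj":14},88],"gk":[23,{"arh":67,"hh":54,"q":9,"tz":64},94,[59,22,31,29],{"k":35,"z":93}],"hae":{"fua":{"m":42,"ow":87,"q":20},"sg":{"gas":66,"t":53},"zxv":{"gb":34,"ijv":75,"j":53,"kr":29}}}
After op 16 (replace /gk 36): {"ekz":[{"a":87,"an":61,"tj":14},88],"gk":36,"hae":{"fua":{"m":42,"ow":87,"q":20},"sg":{"gas":66,"t":53},"zxv":{"gb":34,"ijv":75,"j":53,"kr":29}}}
After op 17 (replace /hae/zxv/ijv 14): {"ekz":[{"a":87,"an":61,"tj":14},88],"gk":36,"hae":{"fua":{"m":42,"ow":87,"q":20},"sg":{"gas":66,"t":53},"zxv":{"gb":34,"ijv":14,"j":53,"kr":29}}}
After op 18 (replace /hae/fua 23): {"ekz":[{"a":87,"an":61,"tj":14},88],"gk":36,"hae":{"fua":23,"sg":{"gas":66,"t":53},"zxv":{"gb":34,"ijv":14,"j":53,"kr":29}}}
After op 19 (add /hae/sg/pn 3): {"ekz":[{"a":87,"an":61,"tj":14},88],"gk":36,"hae":{"fua":23,"sg":{"gas":66,"pn":3,"t":53},"zxv":{"gb":34,"ijv":14,"j":53,"kr":29}}}
After op 20 (replace /gk 61): {"ekz":[{"a":87,"an":61,"tj":14},88],"gk":61,"hae":{"fua":23,"sg":{"gas":66,"pn":3,"t":53},"zxv":{"gb":34,"ijv":14,"j":53,"kr":29}}}
After op 21 (replace /hae/sg/pn 86): {"ekz":[{"a":87,"an":61,"tj":14},88],"gk":61,"hae":{"fua":23,"sg":{"gas":66,"pn":86,"t":53},"zxv":{"gb":34,"ijv":14,"j":53,"kr":29}}}

Answer: {"ekz":[{"a":87,"an":61,"tj":14},88],"gk":61,"hae":{"fua":23,"sg":{"gas":66,"pn":86,"t":53},"zxv":{"gb":34,"ijv":14,"j":53,"kr":29}}}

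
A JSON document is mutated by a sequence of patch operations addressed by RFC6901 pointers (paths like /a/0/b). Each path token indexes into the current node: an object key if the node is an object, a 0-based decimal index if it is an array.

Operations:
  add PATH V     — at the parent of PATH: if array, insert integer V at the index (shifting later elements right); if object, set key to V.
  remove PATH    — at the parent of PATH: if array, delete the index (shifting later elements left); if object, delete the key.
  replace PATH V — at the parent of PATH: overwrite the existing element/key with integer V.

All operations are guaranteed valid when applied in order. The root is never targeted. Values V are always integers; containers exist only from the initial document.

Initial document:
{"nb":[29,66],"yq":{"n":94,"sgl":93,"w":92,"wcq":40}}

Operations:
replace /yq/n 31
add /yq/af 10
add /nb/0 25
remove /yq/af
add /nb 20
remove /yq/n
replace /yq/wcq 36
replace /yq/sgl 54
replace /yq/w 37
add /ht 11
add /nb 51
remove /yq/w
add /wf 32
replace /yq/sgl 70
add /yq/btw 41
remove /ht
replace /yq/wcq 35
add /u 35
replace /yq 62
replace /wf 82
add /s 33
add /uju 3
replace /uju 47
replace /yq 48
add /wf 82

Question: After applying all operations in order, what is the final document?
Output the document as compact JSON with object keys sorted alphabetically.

Answer: {"nb":51,"s":33,"u":35,"uju":47,"wf":82,"yq":48}

Derivation:
After op 1 (replace /yq/n 31): {"nb":[29,66],"yq":{"n":31,"sgl":93,"w":92,"wcq":40}}
After op 2 (add /yq/af 10): {"nb":[29,66],"yq":{"af":10,"n":31,"sgl":93,"w":92,"wcq":40}}
After op 3 (add /nb/0 25): {"nb":[25,29,66],"yq":{"af":10,"n":31,"sgl":93,"w":92,"wcq":40}}
After op 4 (remove /yq/af): {"nb":[25,29,66],"yq":{"n":31,"sgl":93,"w":92,"wcq":40}}
After op 5 (add /nb 20): {"nb":20,"yq":{"n":31,"sgl":93,"w":92,"wcq":40}}
After op 6 (remove /yq/n): {"nb":20,"yq":{"sgl":93,"w":92,"wcq":40}}
After op 7 (replace /yq/wcq 36): {"nb":20,"yq":{"sgl":93,"w":92,"wcq":36}}
After op 8 (replace /yq/sgl 54): {"nb":20,"yq":{"sgl":54,"w":92,"wcq":36}}
After op 9 (replace /yq/w 37): {"nb":20,"yq":{"sgl":54,"w":37,"wcq":36}}
After op 10 (add /ht 11): {"ht":11,"nb":20,"yq":{"sgl":54,"w":37,"wcq":36}}
After op 11 (add /nb 51): {"ht":11,"nb":51,"yq":{"sgl":54,"w":37,"wcq":36}}
After op 12 (remove /yq/w): {"ht":11,"nb":51,"yq":{"sgl":54,"wcq":36}}
After op 13 (add /wf 32): {"ht":11,"nb":51,"wf":32,"yq":{"sgl":54,"wcq":36}}
After op 14 (replace /yq/sgl 70): {"ht":11,"nb":51,"wf":32,"yq":{"sgl":70,"wcq":36}}
After op 15 (add /yq/btw 41): {"ht":11,"nb":51,"wf":32,"yq":{"btw":41,"sgl":70,"wcq":36}}
After op 16 (remove /ht): {"nb":51,"wf":32,"yq":{"btw":41,"sgl":70,"wcq":36}}
After op 17 (replace /yq/wcq 35): {"nb":51,"wf":32,"yq":{"btw":41,"sgl":70,"wcq":35}}
After op 18 (add /u 35): {"nb":51,"u":35,"wf":32,"yq":{"btw":41,"sgl":70,"wcq":35}}
After op 19 (replace /yq 62): {"nb":51,"u":35,"wf":32,"yq":62}
After op 20 (replace /wf 82): {"nb":51,"u":35,"wf":82,"yq":62}
After op 21 (add /s 33): {"nb":51,"s":33,"u":35,"wf":82,"yq":62}
After op 22 (add /uju 3): {"nb":51,"s":33,"u":35,"uju":3,"wf":82,"yq":62}
After op 23 (replace /uju 47): {"nb":51,"s":33,"u":35,"uju":47,"wf":82,"yq":62}
After op 24 (replace /yq 48): {"nb":51,"s":33,"u":35,"uju":47,"wf":82,"yq":48}
After op 25 (add /wf 82): {"nb":51,"s":33,"u":35,"uju":47,"wf":82,"yq":48}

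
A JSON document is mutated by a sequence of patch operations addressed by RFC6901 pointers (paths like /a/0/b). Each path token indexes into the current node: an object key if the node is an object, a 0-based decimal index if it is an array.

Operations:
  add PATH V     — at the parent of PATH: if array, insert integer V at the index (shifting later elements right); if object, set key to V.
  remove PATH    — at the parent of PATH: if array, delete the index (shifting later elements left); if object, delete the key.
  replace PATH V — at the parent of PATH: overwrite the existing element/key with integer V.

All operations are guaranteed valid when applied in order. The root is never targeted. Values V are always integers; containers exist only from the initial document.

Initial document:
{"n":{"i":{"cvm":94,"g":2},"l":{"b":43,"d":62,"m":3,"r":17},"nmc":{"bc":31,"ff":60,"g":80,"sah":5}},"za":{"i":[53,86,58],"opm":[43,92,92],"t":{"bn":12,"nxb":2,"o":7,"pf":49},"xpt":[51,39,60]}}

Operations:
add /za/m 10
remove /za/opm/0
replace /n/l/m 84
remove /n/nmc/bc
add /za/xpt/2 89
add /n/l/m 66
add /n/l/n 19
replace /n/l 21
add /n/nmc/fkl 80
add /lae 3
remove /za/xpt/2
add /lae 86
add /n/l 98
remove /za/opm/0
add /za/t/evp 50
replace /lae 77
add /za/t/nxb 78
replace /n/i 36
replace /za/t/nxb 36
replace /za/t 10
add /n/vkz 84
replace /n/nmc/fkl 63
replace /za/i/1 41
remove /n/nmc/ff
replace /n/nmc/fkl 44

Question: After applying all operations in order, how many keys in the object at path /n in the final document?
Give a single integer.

After op 1 (add /za/m 10): {"n":{"i":{"cvm":94,"g":2},"l":{"b":43,"d":62,"m":3,"r":17},"nmc":{"bc":31,"ff":60,"g":80,"sah":5}},"za":{"i":[53,86,58],"m":10,"opm":[43,92,92],"t":{"bn":12,"nxb":2,"o":7,"pf":49},"xpt":[51,39,60]}}
After op 2 (remove /za/opm/0): {"n":{"i":{"cvm":94,"g":2},"l":{"b":43,"d":62,"m":3,"r":17},"nmc":{"bc":31,"ff":60,"g":80,"sah":5}},"za":{"i":[53,86,58],"m":10,"opm":[92,92],"t":{"bn":12,"nxb":2,"o":7,"pf":49},"xpt":[51,39,60]}}
After op 3 (replace /n/l/m 84): {"n":{"i":{"cvm":94,"g":2},"l":{"b":43,"d":62,"m":84,"r":17},"nmc":{"bc":31,"ff":60,"g":80,"sah":5}},"za":{"i":[53,86,58],"m":10,"opm":[92,92],"t":{"bn":12,"nxb":2,"o":7,"pf":49},"xpt":[51,39,60]}}
After op 4 (remove /n/nmc/bc): {"n":{"i":{"cvm":94,"g":2},"l":{"b":43,"d":62,"m":84,"r":17},"nmc":{"ff":60,"g":80,"sah":5}},"za":{"i":[53,86,58],"m":10,"opm":[92,92],"t":{"bn":12,"nxb":2,"o":7,"pf":49},"xpt":[51,39,60]}}
After op 5 (add /za/xpt/2 89): {"n":{"i":{"cvm":94,"g":2},"l":{"b":43,"d":62,"m":84,"r":17},"nmc":{"ff":60,"g":80,"sah":5}},"za":{"i":[53,86,58],"m":10,"opm":[92,92],"t":{"bn":12,"nxb":2,"o":7,"pf":49},"xpt":[51,39,89,60]}}
After op 6 (add /n/l/m 66): {"n":{"i":{"cvm":94,"g":2},"l":{"b":43,"d":62,"m":66,"r":17},"nmc":{"ff":60,"g":80,"sah":5}},"za":{"i":[53,86,58],"m":10,"opm":[92,92],"t":{"bn":12,"nxb":2,"o":7,"pf":49},"xpt":[51,39,89,60]}}
After op 7 (add /n/l/n 19): {"n":{"i":{"cvm":94,"g":2},"l":{"b":43,"d":62,"m":66,"n":19,"r":17},"nmc":{"ff":60,"g":80,"sah":5}},"za":{"i":[53,86,58],"m":10,"opm":[92,92],"t":{"bn":12,"nxb":2,"o":7,"pf":49},"xpt":[51,39,89,60]}}
After op 8 (replace /n/l 21): {"n":{"i":{"cvm":94,"g":2},"l":21,"nmc":{"ff":60,"g":80,"sah":5}},"za":{"i":[53,86,58],"m":10,"opm":[92,92],"t":{"bn":12,"nxb":2,"o":7,"pf":49},"xpt":[51,39,89,60]}}
After op 9 (add /n/nmc/fkl 80): {"n":{"i":{"cvm":94,"g":2},"l":21,"nmc":{"ff":60,"fkl":80,"g":80,"sah":5}},"za":{"i":[53,86,58],"m":10,"opm":[92,92],"t":{"bn":12,"nxb":2,"o":7,"pf":49},"xpt":[51,39,89,60]}}
After op 10 (add /lae 3): {"lae":3,"n":{"i":{"cvm":94,"g":2},"l":21,"nmc":{"ff":60,"fkl":80,"g":80,"sah":5}},"za":{"i":[53,86,58],"m":10,"opm":[92,92],"t":{"bn":12,"nxb":2,"o":7,"pf":49},"xpt":[51,39,89,60]}}
After op 11 (remove /za/xpt/2): {"lae":3,"n":{"i":{"cvm":94,"g":2},"l":21,"nmc":{"ff":60,"fkl":80,"g":80,"sah":5}},"za":{"i":[53,86,58],"m":10,"opm":[92,92],"t":{"bn":12,"nxb":2,"o":7,"pf":49},"xpt":[51,39,60]}}
After op 12 (add /lae 86): {"lae":86,"n":{"i":{"cvm":94,"g":2},"l":21,"nmc":{"ff":60,"fkl":80,"g":80,"sah":5}},"za":{"i":[53,86,58],"m":10,"opm":[92,92],"t":{"bn":12,"nxb":2,"o":7,"pf":49},"xpt":[51,39,60]}}
After op 13 (add /n/l 98): {"lae":86,"n":{"i":{"cvm":94,"g":2},"l":98,"nmc":{"ff":60,"fkl":80,"g":80,"sah":5}},"za":{"i":[53,86,58],"m":10,"opm":[92,92],"t":{"bn":12,"nxb":2,"o":7,"pf":49},"xpt":[51,39,60]}}
After op 14 (remove /za/opm/0): {"lae":86,"n":{"i":{"cvm":94,"g":2},"l":98,"nmc":{"ff":60,"fkl":80,"g":80,"sah":5}},"za":{"i":[53,86,58],"m":10,"opm":[92],"t":{"bn":12,"nxb":2,"o":7,"pf":49},"xpt":[51,39,60]}}
After op 15 (add /za/t/evp 50): {"lae":86,"n":{"i":{"cvm":94,"g":2},"l":98,"nmc":{"ff":60,"fkl":80,"g":80,"sah":5}},"za":{"i":[53,86,58],"m":10,"opm":[92],"t":{"bn":12,"evp":50,"nxb":2,"o":7,"pf":49},"xpt":[51,39,60]}}
After op 16 (replace /lae 77): {"lae":77,"n":{"i":{"cvm":94,"g":2},"l":98,"nmc":{"ff":60,"fkl":80,"g":80,"sah":5}},"za":{"i":[53,86,58],"m":10,"opm":[92],"t":{"bn":12,"evp":50,"nxb":2,"o":7,"pf":49},"xpt":[51,39,60]}}
After op 17 (add /za/t/nxb 78): {"lae":77,"n":{"i":{"cvm":94,"g":2},"l":98,"nmc":{"ff":60,"fkl":80,"g":80,"sah":5}},"za":{"i":[53,86,58],"m":10,"opm":[92],"t":{"bn":12,"evp":50,"nxb":78,"o":7,"pf":49},"xpt":[51,39,60]}}
After op 18 (replace /n/i 36): {"lae":77,"n":{"i":36,"l":98,"nmc":{"ff":60,"fkl":80,"g":80,"sah":5}},"za":{"i":[53,86,58],"m":10,"opm":[92],"t":{"bn":12,"evp":50,"nxb":78,"o":7,"pf":49},"xpt":[51,39,60]}}
After op 19 (replace /za/t/nxb 36): {"lae":77,"n":{"i":36,"l":98,"nmc":{"ff":60,"fkl":80,"g":80,"sah":5}},"za":{"i":[53,86,58],"m":10,"opm":[92],"t":{"bn":12,"evp":50,"nxb":36,"o":7,"pf":49},"xpt":[51,39,60]}}
After op 20 (replace /za/t 10): {"lae":77,"n":{"i":36,"l":98,"nmc":{"ff":60,"fkl":80,"g":80,"sah":5}},"za":{"i":[53,86,58],"m":10,"opm":[92],"t":10,"xpt":[51,39,60]}}
After op 21 (add /n/vkz 84): {"lae":77,"n":{"i":36,"l":98,"nmc":{"ff":60,"fkl":80,"g":80,"sah":5},"vkz":84},"za":{"i":[53,86,58],"m":10,"opm":[92],"t":10,"xpt":[51,39,60]}}
After op 22 (replace /n/nmc/fkl 63): {"lae":77,"n":{"i":36,"l":98,"nmc":{"ff":60,"fkl":63,"g":80,"sah":5},"vkz":84},"za":{"i":[53,86,58],"m":10,"opm":[92],"t":10,"xpt":[51,39,60]}}
After op 23 (replace /za/i/1 41): {"lae":77,"n":{"i":36,"l":98,"nmc":{"ff":60,"fkl":63,"g":80,"sah":5},"vkz":84},"za":{"i":[53,41,58],"m":10,"opm":[92],"t":10,"xpt":[51,39,60]}}
After op 24 (remove /n/nmc/ff): {"lae":77,"n":{"i":36,"l":98,"nmc":{"fkl":63,"g":80,"sah":5},"vkz":84},"za":{"i":[53,41,58],"m":10,"opm":[92],"t":10,"xpt":[51,39,60]}}
After op 25 (replace /n/nmc/fkl 44): {"lae":77,"n":{"i":36,"l":98,"nmc":{"fkl":44,"g":80,"sah":5},"vkz":84},"za":{"i":[53,41,58],"m":10,"opm":[92],"t":10,"xpt":[51,39,60]}}
Size at path /n: 4

Answer: 4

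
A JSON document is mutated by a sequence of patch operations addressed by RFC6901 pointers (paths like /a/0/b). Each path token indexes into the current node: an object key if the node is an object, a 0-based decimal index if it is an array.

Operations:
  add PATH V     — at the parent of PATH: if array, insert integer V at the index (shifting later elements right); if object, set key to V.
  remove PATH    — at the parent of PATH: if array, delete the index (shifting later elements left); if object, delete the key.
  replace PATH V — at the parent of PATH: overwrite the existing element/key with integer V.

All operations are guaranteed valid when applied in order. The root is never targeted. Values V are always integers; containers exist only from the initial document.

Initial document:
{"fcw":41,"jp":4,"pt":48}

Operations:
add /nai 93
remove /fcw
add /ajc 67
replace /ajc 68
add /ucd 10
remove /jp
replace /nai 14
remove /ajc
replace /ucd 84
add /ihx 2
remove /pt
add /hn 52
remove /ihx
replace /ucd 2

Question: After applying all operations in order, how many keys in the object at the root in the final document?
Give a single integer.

Answer: 3

Derivation:
After op 1 (add /nai 93): {"fcw":41,"jp":4,"nai":93,"pt":48}
After op 2 (remove /fcw): {"jp":4,"nai":93,"pt":48}
After op 3 (add /ajc 67): {"ajc":67,"jp":4,"nai":93,"pt":48}
After op 4 (replace /ajc 68): {"ajc":68,"jp":4,"nai":93,"pt":48}
After op 5 (add /ucd 10): {"ajc":68,"jp":4,"nai":93,"pt":48,"ucd":10}
After op 6 (remove /jp): {"ajc":68,"nai":93,"pt":48,"ucd":10}
After op 7 (replace /nai 14): {"ajc":68,"nai":14,"pt":48,"ucd":10}
After op 8 (remove /ajc): {"nai":14,"pt":48,"ucd":10}
After op 9 (replace /ucd 84): {"nai":14,"pt":48,"ucd":84}
After op 10 (add /ihx 2): {"ihx":2,"nai":14,"pt":48,"ucd":84}
After op 11 (remove /pt): {"ihx":2,"nai":14,"ucd":84}
After op 12 (add /hn 52): {"hn":52,"ihx":2,"nai":14,"ucd":84}
After op 13 (remove /ihx): {"hn":52,"nai":14,"ucd":84}
After op 14 (replace /ucd 2): {"hn":52,"nai":14,"ucd":2}
Size at the root: 3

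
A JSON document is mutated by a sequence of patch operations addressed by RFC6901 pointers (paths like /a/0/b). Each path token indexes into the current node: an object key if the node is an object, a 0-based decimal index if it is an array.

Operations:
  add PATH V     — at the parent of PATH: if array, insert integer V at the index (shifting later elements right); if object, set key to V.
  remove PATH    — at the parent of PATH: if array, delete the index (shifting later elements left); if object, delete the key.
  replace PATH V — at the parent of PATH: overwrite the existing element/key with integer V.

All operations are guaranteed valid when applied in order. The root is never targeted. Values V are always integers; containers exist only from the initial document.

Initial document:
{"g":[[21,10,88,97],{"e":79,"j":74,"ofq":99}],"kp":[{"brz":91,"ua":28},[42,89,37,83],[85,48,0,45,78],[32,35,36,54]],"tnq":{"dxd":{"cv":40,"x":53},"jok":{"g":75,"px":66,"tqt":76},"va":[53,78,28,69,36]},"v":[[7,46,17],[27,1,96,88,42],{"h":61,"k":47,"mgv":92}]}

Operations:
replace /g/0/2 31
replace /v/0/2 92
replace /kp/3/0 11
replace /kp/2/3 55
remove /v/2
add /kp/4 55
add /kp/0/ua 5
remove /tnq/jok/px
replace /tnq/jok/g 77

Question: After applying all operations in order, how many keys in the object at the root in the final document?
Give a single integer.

After op 1 (replace /g/0/2 31): {"g":[[21,10,31,97],{"e":79,"j":74,"ofq":99}],"kp":[{"brz":91,"ua":28},[42,89,37,83],[85,48,0,45,78],[32,35,36,54]],"tnq":{"dxd":{"cv":40,"x":53},"jok":{"g":75,"px":66,"tqt":76},"va":[53,78,28,69,36]},"v":[[7,46,17],[27,1,96,88,42],{"h":61,"k":47,"mgv":92}]}
After op 2 (replace /v/0/2 92): {"g":[[21,10,31,97],{"e":79,"j":74,"ofq":99}],"kp":[{"brz":91,"ua":28},[42,89,37,83],[85,48,0,45,78],[32,35,36,54]],"tnq":{"dxd":{"cv":40,"x":53},"jok":{"g":75,"px":66,"tqt":76},"va":[53,78,28,69,36]},"v":[[7,46,92],[27,1,96,88,42],{"h":61,"k":47,"mgv":92}]}
After op 3 (replace /kp/3/0 11): {"g":[[21,10,31,97],{"e":79,"j":74,"ofq":99}],"kp":[{"brz":91,"ua":28},[42,89,37,83],[85,48,0,45,78],[11,35,36,54]],"tnq":{"dxd":{"cv":40,"x":53},"jok":{"g":75,"px":66,"tqt":76},"va":[53,78,28,69,36]},"v":[[7,46,92],[27,1,96,88,42],{"h":61,"k":47,"mgv":92}]}
After op 4 (replace /kp/2/3 55): {"g":[[21,10,31,97],{"e":79,"j":74,"ofq":99}],"kp":[{"brz":91,"ua":28},[42,89,37,83],[85,48,0,55,78],[11,35,36,54]],"tnq":{"dxd":{"cv":40,"x":53},"jok":{"g":75,"px":66,"tqt":76},"va":[53,78,28,69,36]},"v":[[7,46,92],[27,1,96,88,42],{"h":61,"k":47,"mgv":92}]}
After op 5 (remove /v/2): {"g":[[21,10,31,97],{"e":79,"j":74,"ofq":99}],"kp":[{"brz":91,"ua":28},[42,89,37,83],[85,48,0,55,78],[11,35,36,54]],"tnq":{"dxd":{"cv":40,"x":53},"jok":{"g":75,"px":66,"tqt":76},"va":[53,78,28,69,36]},"v":[[7,46,92],[27,1,96,88,42]]}
After op 6 (add /kp/4 55): {"g":[[21,10,31,97],{"e":79,"j":74,"ofq":99}],"kp":[{"brz":91,"ua":28},[42,89,37,83],[85,48,0,55,78],[11,35,36,54],55],"tnq":{"dxd":{"cv":40,"x":53},"jok":{"g":75,"px":66,"tqt":76},"va":[53,78,28,69,36]},"v":[[7,46,92],[27,1,96,88,42]]}
After op 7 (add /kp/0/ua 5): {"g":[[21,10,31,97],{"e":79,"j":74,"ofq":99}],"kp":[{"brz":91,"ua":5},[42,89,37,83],[85,48,0,55,78],[11,35,36,54],55],"tnq":{"dxd":{"cv":40,"x":53},"jok":{"g":75,"px":66,"tqt":76},"va":[53,78,28,69,36]},"v":[[7,46,92],[27,1,96,88,42]]}
After op 8 (remove /tnq/jok/px): {"g":[[21,10,31,97],{"e":79,"j":74,"ofq":99}],"kp":[{"brz":91,"ua":5},[42,89,37,83],[85,48,0,55,78],[11,35,36,54],55],"tnq":{"dxd":{"cv":40,"x":53},"jok":{"g":75,"tqt":76},"va":[53,78,28,69,36]},"v":[[7,46,92],[27,1,96,88,42]]}
After op 9 (replace /tnq/jok/g 77): {"g":[[21,10,31,97],{"e":79,"j":74,"ofq":99}],"kp":[{"brz":91,"ua":5},[42,89,37,83],[85,48,0,55,78],[11,35,36,54],55],"tnq":{"dxd":{"cv":40,"x":53},"jok":{"g":77,"tqt":76},"va":[53,78,28,69,36]},"v":[[7,46,92],[27,1,96,88,42]]}
Size at the root: 4

Answer: 4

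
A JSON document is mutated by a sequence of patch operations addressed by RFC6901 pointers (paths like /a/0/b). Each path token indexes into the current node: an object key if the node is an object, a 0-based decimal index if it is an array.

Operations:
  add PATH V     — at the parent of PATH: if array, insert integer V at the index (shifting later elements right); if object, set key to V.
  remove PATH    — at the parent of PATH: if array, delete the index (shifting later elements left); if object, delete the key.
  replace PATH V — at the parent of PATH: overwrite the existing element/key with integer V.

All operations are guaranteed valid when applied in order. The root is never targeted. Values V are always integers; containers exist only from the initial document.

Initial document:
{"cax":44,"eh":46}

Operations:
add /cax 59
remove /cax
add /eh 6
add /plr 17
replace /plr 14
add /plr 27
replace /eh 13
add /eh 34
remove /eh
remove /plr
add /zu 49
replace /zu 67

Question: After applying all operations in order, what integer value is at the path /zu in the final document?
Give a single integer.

Answer: 67

Derivation:
After op 1 (add /cax 59): {"cax":59,"eh":46}
After op 2 (remove /cax): {"eh":46}
After op 3 (add /eh 6): {"eh":6}
After op 4 (add /plr 17): {"eh":6,"plr":17}
After op 5 (replace /plr 14): {"eh":6,"plr":14}
After op 6 (add /plr 27): {"eh":6,"plr":27}
After op 7 (replace /eh 13): {"eh":13,"plr":27}
After op 8 (add /eh 34): {"eh":34,"plr":27}
After op 9 (remove /eh): {"plr":27}
After op 10 (remove /plr): {}
After op 11 (add /zu 49): {"zu":49}
After op 12 (replace /zu 67): {"zu":67}
Value at /zu: 67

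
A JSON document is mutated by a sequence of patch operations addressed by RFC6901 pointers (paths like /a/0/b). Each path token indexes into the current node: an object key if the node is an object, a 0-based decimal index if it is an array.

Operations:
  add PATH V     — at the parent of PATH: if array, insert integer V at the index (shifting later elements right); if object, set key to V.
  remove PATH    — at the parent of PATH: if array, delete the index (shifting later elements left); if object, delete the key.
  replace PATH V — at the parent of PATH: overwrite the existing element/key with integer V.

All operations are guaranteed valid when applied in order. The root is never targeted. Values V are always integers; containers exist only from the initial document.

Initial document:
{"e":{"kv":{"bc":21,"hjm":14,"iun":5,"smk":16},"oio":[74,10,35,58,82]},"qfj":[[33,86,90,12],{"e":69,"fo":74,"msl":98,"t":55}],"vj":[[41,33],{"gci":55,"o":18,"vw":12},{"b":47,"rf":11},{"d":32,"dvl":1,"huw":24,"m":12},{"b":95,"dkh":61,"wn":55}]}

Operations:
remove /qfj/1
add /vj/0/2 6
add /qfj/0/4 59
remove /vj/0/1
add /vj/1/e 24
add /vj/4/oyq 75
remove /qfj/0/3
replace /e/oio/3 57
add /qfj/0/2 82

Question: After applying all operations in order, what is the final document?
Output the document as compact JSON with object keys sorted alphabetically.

Answer: {"e":{"kv":{"bc":21,"hjm":14,"iun":5,"smk":16},"oio":[74,10,35,57,82]},"qfj":[[33,86,82,90,59]],"vj":[[41,6],{"e":24,"gci":55,"o":18,"vw":12},{"b":47,"rf":11},{"d":32,"dvl":1,"huw":24,"m":12},{"b":95,"dkh":61,"oyq":75,"wn":55}]}

Derivation:
After op 1 (remove /qfj/1): {"e":{"kv":{"bc":21,"hjm":14,"iun":5,"smk":16},"oio":[74,10,35,58,82]},"qfj":[[33,86,90,12]],"vj":[[41,33],{"gci":55,"o":18,"vw":12},{"b":47,"rf":11},{"d":32,"dvl":1,"huw":24,"m":12},{"b":95,"dkh":61,"wn":55}]}
After op 2 (add /vj/0/2 6): {"e":{"kv":{"bc":21,"hjm":14,"iun":5,"smk":16},"oio":[74,10,35,58,82]},"qfj":[[33,86,90,12]],"vj":[[41,33,6],{"gci":55,"o":18,"vw":12},{"b":47,"rf":11},{"d":32,"dvl":1,"huw":24,"m":12},{"b":95,"dkh":61,"wn":55}]}
After op 3 (add /qfj/0/4 59): {"e":{"kv":{"bc":21,"hjm":14,"iun":5,"smk":16},"oio":[74,10,35,58,82]},"qfj":[[33,86,90,12,59]],"vj":[[41,33,6],{"gci":55,"o":18,"vw":12},{"b":47,"rf":11},{"d":32,"dvl":1,"huw":24,"m":12},{"b":95,"dkh":61,"wn":55}]}
After op 4 (remove /vj/0/1): {"e":{"kv":{"bc":21,"hjm":14,"iun":5,"smk":16},"oio":[74,10,35,58,82]},"qfj":[[33,86,90,12,59]],"vj":[[41,6],{"gci":55,"o":18,"vw":12},{"b":47,"rf":11},{"d":32,"dvl":1,"huw":24,"m":12},{"b":95,"dkh":61,"wn":55}]}
After op 5 (add /vj/1/e 24): {"e":{"kv":{"bc":21,"hjm":14,"iun":5,"smk":16},"oio":[74,10,35,58,82]},"qfj":[[33,86,90,12,59]],"vj":[[41,6],{"e":24,"gci":55,"o":18,"vw":12},{"b":47,"rf":11},{"d":32,"dvl":1,"huw":24,"m":12},{"b":95,"dkh":61,"wn":55}]}
After op 6 (add /vj/4/oyq 75): {"e":{"kv":{"bc":21,"hjm":14,"iun":5,"smk":16},"oio":[74,10,35,58,82]},"qfj":[[33,86,90,12,59]],"vj":[[41,6],{"e":24,"gci":55,"o":18,"vw":12},{"b":47,"rf":11},{"d":32,"dvl":1,"huw":24,"m":12},{"b":95,"dkh":61,"oyq":75,"wn":55}]}
After op 7 (remove /qfj/0/3): {"e":{"kv":{"bc":21,"hjm":14,"iun":5,"smk":16},"oio":[74,10,35,58,82]},"qfj":[[33,86,90,59]],"vj":[[41,6],{"e":24,"gci":55,"o":18,"vw":12},{"b":47,"rf":11},{"d":32,"dvl":1,"huw":24,"m":12},{"b":95,"dkh":61,"oyq":75,"wn":55}]}
After op 8 (replace /e/oio/3 57): {"e":{"kv":{"bc":21,"hjm":14,"iun":5,"smk":16},"oio":[74,10,35,57,82]},"qfj":[[33,86,90,59]],"vj":[[41,6],{"e":24,"gci":55,"o":18,"vw":12},{"b":47,"rf":11},{"d":32,"dvl":1,"huw":24,"m":12},{"b":95,"dkh":61,"oyq":75,"wn":55}]}
After op 9 (add /qfj/0/2 82): {"e":{"kv":{"bc":21,"hjm":14,"iun":5,"smk":16},"oio":[74,10,35,57,82]},"qfj":[[33,86,82,90,59]],"vj":[[41,6],{"e":24,"gci":55,"o":18,"vw":12},{"b":47,"rf":11},{"d":32,"dvl":1,"huw":24,"m":12},{"b":95,"dkh":61,"oyq":75,"wn":55}]}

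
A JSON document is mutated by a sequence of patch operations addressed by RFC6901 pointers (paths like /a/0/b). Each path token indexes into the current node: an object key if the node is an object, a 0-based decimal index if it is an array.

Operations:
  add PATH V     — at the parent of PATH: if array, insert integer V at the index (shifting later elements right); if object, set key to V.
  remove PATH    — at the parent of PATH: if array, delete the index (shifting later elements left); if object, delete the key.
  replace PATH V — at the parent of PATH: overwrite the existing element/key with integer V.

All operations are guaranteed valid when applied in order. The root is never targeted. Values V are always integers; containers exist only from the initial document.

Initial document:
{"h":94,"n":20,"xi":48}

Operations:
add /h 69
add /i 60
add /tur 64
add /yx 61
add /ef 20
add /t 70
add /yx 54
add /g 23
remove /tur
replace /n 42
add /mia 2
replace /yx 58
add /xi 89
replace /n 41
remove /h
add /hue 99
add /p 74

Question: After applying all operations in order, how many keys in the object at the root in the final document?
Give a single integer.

Answer: 10

Derivation:
After op 1 (add /h 69): {"h":69,"n":20,"xi":48}
After op 2 (add /i 60): {"h":69,"i":60,"n":20,"xi":48}
After op 3 (add /tur 64): {"h":69,"i":60,"n":20,"tur":64,"xi":48}
After op 4 (add /yx 61): {"h":69,"i":60,"n":20,"tur":64,"xi":48,"yx":61}
After op 5 (add /ef 20): {"ef":20,"h":69,"i":60,"n":20,"tur":64,"xi":48,"yx":61}
After op 6 (add /t 70): {"ef":20,"h":69,"i":60,"n":20,"t":70,"tur":64,"xi":48,"yx":61}
After op 7 (add /yx 54): {"ef":20,"h":69,"i":60,"n":20,"t":70,"tur":64,"xi":48,"yx":54}
After op 8 (add /g 23): {"ef":20,"g":23,"h":69,"i":60,"n":20,"t":70,"tur":64,"xi":48,"yx":54}
After op 9 (remove /tur): {"ef":20,"g":23,"h":69,"i":60,"n":20,"t":70,"xi":48,"yx":54}
After op 10 (replace /n 42): {"ef":20,"g":23,"h":69,"i":60,"n":42,"t":70,"xi":48,"yx":54}
After op 11 (add /mia 2): {"ef":20,"g":23,"h":69,"i":60,"mia":2,"n":42,"t":70,"xi":48,"yx":54}
After op 12 (replace /yx 58): {"ef":20,"g":23,"h":69,"i":60,"mia":2,"n":42,"t":70,"xi":48,"yx":58}
After op 13 (add /xi 89): {"ef":20,"g":23,"h":69,"i":60,"mia":2,"n":42,"t":70,"xi":89,"yx":58}
After op 14 (replace /n 41): {"ef":20,"g":23,"h":69,"i":60,"mia":2,"n":41,"t":70,"xi":89,"yx":58}
After op 15 (remove /h): {"ef":20,"g":23,"i":60,"mia":2,"n":41,"t":70,"xi":89,"yx":58}
After op 16 (add /hue 99): {"ef":20,"g":23,"hue":99,"i":60,"mia":2,"n":41,"t":70,"xi":89,"yx":58}
After op 17 (add /p 74): {"ef":20,"g":23,"hue":99,"i":60,"mia":2,"n":41,"p":74,"t":70,"xi":89,"yx":58}
Size at the root: 10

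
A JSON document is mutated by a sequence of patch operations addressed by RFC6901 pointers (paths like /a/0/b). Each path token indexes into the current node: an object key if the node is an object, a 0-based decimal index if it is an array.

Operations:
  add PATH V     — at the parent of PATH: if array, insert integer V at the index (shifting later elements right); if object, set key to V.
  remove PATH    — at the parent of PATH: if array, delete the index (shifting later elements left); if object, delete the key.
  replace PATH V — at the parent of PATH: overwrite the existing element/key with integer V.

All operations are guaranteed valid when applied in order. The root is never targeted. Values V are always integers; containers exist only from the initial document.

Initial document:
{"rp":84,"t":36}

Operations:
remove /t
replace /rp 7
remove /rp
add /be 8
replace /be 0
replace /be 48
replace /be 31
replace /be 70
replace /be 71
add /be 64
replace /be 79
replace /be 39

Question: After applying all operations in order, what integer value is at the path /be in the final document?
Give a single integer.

After op 1 (remove /t): {"rp":84}
After op 2 (replace /rp 7): {"rp":7}
After op 3 (remove /rp): {}
After op 4 (add /be 8): {"be":8}
After op 5 (replace /be 0): {"be":0}
After op 6 (replace /be 48): {"be":48}
After op 7 (replace /be 31): {"be":31}
After op 8 (replace /be 70): {"be":70}
After op 9 (replace /be 71): {"be":71}
After op 10 (add /be 64): {"be":64}
After op 11 (replace /be 79): {"be":79}
After op 12 (replace /be 39): {"be":39}
Value at /be: 39

Answer: 39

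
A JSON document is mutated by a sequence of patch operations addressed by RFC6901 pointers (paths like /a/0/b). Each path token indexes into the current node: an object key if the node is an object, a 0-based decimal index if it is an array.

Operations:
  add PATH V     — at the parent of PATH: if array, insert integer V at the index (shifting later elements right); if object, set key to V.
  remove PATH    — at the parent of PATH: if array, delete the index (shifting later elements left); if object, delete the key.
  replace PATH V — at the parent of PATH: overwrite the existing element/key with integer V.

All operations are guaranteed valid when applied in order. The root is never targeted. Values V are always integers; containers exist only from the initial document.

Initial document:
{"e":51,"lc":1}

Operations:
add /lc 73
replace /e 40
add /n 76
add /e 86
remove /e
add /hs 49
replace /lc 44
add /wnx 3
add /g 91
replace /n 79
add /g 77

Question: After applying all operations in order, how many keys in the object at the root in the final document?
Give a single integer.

Answer: 5

Derivation:
After op 1 (add /lc 73): {"e":51,"lc":73}
After op 2 (replace /e 40): {"e":40,"lc":73}
After op 3 (add /n 76): {"e":40,"lc":73,"n":76}
After op 4 (add /e 86): {"e":86,"lc":73,"n":76}
After op 5 (remove /e): {"lc":73,"n":76}
After op 6 (add /hs 49): {"hs":49,"lc":73,"n":76}
After op 7 (replace /lc 44): {"hs":49,"lc":44,"n":76}
After op 8 (add /wnx 3): {"hs":49,"lc":44,"n":76,"wnx":3}
After op 9 (add /g 91): {"g":91,"hs":49,"lc":44,"n":76,"wnx":3}
After op 10 (replace /n 79): {"g":91,"hs":49,"lc":44,"n":79,"wnx":3}
After op 11 (add /g 77): {"g":77,"hs":49,"lc":44,"n":79,"wnx":3}
Size at the root: 5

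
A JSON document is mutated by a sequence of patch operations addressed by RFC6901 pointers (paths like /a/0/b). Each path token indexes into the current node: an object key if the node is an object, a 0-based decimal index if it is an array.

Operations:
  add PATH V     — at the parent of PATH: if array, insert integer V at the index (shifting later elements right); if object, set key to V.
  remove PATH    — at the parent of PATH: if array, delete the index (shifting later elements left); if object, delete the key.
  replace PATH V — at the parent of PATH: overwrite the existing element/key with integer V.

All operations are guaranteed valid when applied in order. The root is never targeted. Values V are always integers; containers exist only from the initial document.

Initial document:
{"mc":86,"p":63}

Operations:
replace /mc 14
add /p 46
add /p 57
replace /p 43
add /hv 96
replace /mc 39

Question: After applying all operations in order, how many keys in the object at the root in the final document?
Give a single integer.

After op 1 (replace /mc 14): {"mc":14,"p":63}
After op 2 (add /p 46): {"mc":14,"p":46}
After op 3 (add /p 57): {"mc":14,"p":57}
After op 4 (replace /p 43): {"mc":14,"p":43}
After op 5 (add /hv 96): {"hv":96,"mc":14,"p":43}
After op 6 (replace /mc 39): {"hv":96,"mc":39,"p":43}
Size at the root: 3

Answer: 3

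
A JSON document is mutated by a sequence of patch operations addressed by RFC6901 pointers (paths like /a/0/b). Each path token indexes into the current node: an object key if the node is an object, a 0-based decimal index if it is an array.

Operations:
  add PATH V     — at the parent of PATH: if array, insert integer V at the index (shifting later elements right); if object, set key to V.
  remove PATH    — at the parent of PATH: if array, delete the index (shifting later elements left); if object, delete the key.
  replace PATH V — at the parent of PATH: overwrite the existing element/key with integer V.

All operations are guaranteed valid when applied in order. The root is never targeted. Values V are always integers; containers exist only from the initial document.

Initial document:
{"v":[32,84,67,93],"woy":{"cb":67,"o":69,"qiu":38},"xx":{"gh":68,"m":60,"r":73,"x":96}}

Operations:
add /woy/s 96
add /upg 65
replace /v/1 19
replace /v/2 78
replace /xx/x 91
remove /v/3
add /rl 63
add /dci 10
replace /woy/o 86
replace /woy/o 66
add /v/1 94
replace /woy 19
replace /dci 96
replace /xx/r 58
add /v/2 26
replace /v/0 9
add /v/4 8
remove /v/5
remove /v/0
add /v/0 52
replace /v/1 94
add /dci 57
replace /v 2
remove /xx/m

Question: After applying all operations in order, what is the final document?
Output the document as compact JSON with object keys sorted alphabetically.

After op 1 (add /woy/s 96): {"v":[32,84,67,93],"woy":{"cb":67,"o":69,"qiu":38,"s":96},"xx":{"gh":68,"m":60,"r":73,"x":96}}
After op 2 (add /upg 65): {"upg":65,"v":[32,84,67,93],"woy":{"cb":67,"o":69,"qiu":38,"s":96},"xx":{"gh":68,"m":60,"r":73,"x":96}}
After op 3 (replace /v/1 19): {"upg":65,"v":[32,19,67,93],"woy":{"cb":67,"o":69,"qiu":38,"s":96},"xx":{"gh":68,"m":60,"r":73,"x":96}}
After op 4 (replace /v/2 78): {"upg":65,"v":[32,19,78,93],"woy":{"cb":67,"o":69,"qiu":38,"s":96},"xx":{"gh":68,"m":60,"r":73,"x":96}}
After op 5 (replace /xx/x 91): {"upg":65,"v":[32,19,78,93],"woy":{"cb":67,"o":69,"qiu":38,"s":96},"xx":{"gh":68,"m":60,"r":73,"x":91}}
After op 6 (remove /v/3): {"upg":65,"v":[32,19,78],"woy":{"cb":67,"o":69,"qiu":38,"s":96},"xx":{"gh":68,"m":60,"r":73,"x":91}}
After op 7 (add /rl 63): {"rl":63,"upg":65,"v":[32,19,78],"woy":{"cb":67,"o":69,"qiu":38,"s":96},"xx":{"gh":68,"m":60,"r":73,"x":91}}
After op 8 (add /dci 10): {"dci":10,"rl":63,"upg":65,"v":[32,19,78],"woy":{"cb":67,"o":69,"qiu":38,"s":96},"xx":{"gh":68,"m":60,"r":73,"x":91}}
After op 9 (replace /woy/o 86): {"dci":10,"rl":63,"upg":65,"v":[32,19,78],"woy":{"cb":67,"o":86,"qiu":38,"s":96},"xx":{"gh":68,"m":60,"r":73,"x":91}}
After op 10 (replace /woy/o 66): {"dci":10,"rl":63,"upg":65,"v":[32,19,78],"woy":{"cb":67,"o":66,"qiu":38,"s":96},"xx":{"gh":68,"m":60,"r":73,"x":91}}
After op 11 (add /v/1 94): {"dci":10,"rl":63,"upg":65,"v":[32,94,19,78],"woy":{"cb":67,"o":66,"qiu":38,"s":96},"xx":{"gh":68,"m":60,"r":73,"x":91}}
After op 12 (replace /woy 19): {"dci":10,"rl":63,"upg":65,"v":[32,94,19,78],"woy":19,"xx":{"gh":68,"m":60,"r":73,"x":91}}
After op 13 (replace /dci 96): {"dci":96,"rl":63,"upg":65,"v":[32,94,19,78],"woy":19,"xx":{"gh":68,"m":60,"r":73,"x":91}}
After op 14 (replace /xx/r 58): {"dci":96,"rl":63,"upg":65,"v":[32,94,19,78],"woy":19,"xx":{"gh":68,"m":60,"r":58,"x":91}}
After op 15 (add /v/2 26): {"dci":96,"rl":63,"upg":65,"v":[32,94,26,19,78],"woy":19,"xx":{"gh":68,"m":60,"r":58,"x":91}}
After op 16 (replace /v/0 9): {"dci":96,"rl":63,"upg":65,"v":[9,94,26,19,78],"woy":19,"xx":{"gh":68,"m":60,"r":58,"x":91}}
After op 17 (add /v/4 8): {"dci":96,"rl":63,"upg":65,"v":[9,94,26,19,8,78],"woy":19,"xx":{"gh":68,"m":60,"r":58,"x":91}}
After op 18 (remove /v/5): {"dci":96,"rl":63,"upg":65,"v":[9,94,26,19,8],"woy":19,"xx":{"gh":68,"m":60,"r":58,"x":91}}
After op 19 (remove /v/0): {"dci":96,"rl":63,"upg":65,"v":[94,26,19,8],"woy":19,"xx":{"gh":68,"m":60,"r":58,"x":91}}
After op 20 (add /v/0 52): {"dci":96,"rl":63,"upg":65,"v":[52,94,26,19,8],"woy":19,"xx":{"gh":68,"m":60,"r":58,"x":91}}
After op 21 (replace /v/1 94): {"dci":96,"rl":63,"upg":65,"v":[52,94,26,19,8],"woy":19,"xx":{"gh":68,"m":60,"r":58,"x":91}}
After op 22 (add /dci 57): {"dci":57,"rl":63,"upg":65,"v":[52,94,26,19,8],"woy":19,"xx":{"gh":68,"m":60,"r":58,"x":91}}
After op 23 (replace /v 2): {"dci":57,"rl":63,"upg":65,"v":2,"woy":19,"xx":{"gh":68,"m":60,"r":58,"x":91}}
After op 24 (remove /xx/m): {"dci":57,"rl":63,"upg":65,"v":2,"woy":19,"xx":{"gh":68,"r":58,"x":91}}

Answer: {"dci":57,"rl":63,"upg":65,"v":2,"woy":19,"xx":{"gh":68,"r":58,"x":91}}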